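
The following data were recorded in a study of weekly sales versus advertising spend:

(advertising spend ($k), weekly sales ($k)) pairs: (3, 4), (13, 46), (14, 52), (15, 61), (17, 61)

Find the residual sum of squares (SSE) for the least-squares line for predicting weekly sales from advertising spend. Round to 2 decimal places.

40.17

n = 5, Σx = 62, Σy = 224, Σxy = 3290, Σx² = 888, Σy² = 12278
Sxx = Σx² − (Σx)²/n = 888 − 768.8 = 119.2
Sxy = Σxy − (Σx)(Σy)/n = 3290 − 2777.6 = 512.4
Syy = Σy² − (Σy)²/n = 12278 − 10035.2 = 2242.8
b = Sxy/Sxx = 512.4/119.2 = 4.298658
SSE = Syy − b·Sxy = 2242.8 − 4.298658·512.4 = 40.167785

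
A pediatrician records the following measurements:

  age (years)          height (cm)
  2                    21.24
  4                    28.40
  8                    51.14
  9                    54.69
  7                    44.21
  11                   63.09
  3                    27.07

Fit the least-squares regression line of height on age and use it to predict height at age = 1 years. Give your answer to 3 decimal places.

n = 7, Σx = 44, Σy = 289.84, Σxy = 2142.08, Σx² = 344
Sxx = Σx² − (Σx)²/n = 344 − 276.571429 = 67.428571
Sxy = Σxy − (Σx)(Σy)/n = 2142.08 − 1821.851429 = 320.228571
b = Sxy/Sxx = 320.228571/67.428571 = 4.749153
a = ȳ − b·x̄ = 41.405714 − 4.749153·6.285714 = 11.553898
ŷ(1) = a + b·1 = 11.553898 + 4.749153·1 = 16.303051

16.303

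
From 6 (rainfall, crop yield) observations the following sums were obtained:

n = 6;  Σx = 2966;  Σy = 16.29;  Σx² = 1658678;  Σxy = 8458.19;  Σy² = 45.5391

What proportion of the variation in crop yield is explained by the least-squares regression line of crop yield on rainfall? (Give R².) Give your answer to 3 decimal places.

Sxx = Σx² − (Σx)²/n = 1658678 − 1466192.666667 = 192485.333333
Sxy = Σxy − (Σx)(Σy)/n = 8458.19 − 8052.69 = 405.5
Syy = Σy² − (Σy)²/n = 45.5391 − 44.22735 = 1.31175
R² = Sxy²/(Sxx·Syy) = (405.5)²/(192485.333333·1.31175) = 0.651228

0.651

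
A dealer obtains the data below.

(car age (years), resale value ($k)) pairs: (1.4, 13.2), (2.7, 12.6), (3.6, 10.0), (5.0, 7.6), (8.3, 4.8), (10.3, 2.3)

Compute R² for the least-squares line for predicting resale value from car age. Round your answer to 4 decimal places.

0.9728

n = 6, Σx = 31.3, Σy = 50.5, Σxy = 190.03, Σx² = 222.19, Σy² = 519.09
Sxx = Σx² − (Σx)²/n = 222.19 − 163.281667 = 58.908333
Sxy = Σxy − (Σx)(Σy)/n = 190.03 − 263.441667 = -73.411667
Syy = Σy² − (Σy)²/n = 519.09 − 425.041667 = 94.048333
R² = Sxy²/(Sxx·Syy) = (-73.411667)²/(58.908333·94.048333) = 0.972752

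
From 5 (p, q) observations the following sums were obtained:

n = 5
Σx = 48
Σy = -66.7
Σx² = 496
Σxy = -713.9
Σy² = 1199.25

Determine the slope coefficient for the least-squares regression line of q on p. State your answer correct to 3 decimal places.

Sxx = Σx² − (Σx)²/n = 496 − 460.8 = 35.2
Sxy = Σxy − (Σx)(Σy)/n = -713.9 − (-640.32) = -73.58
b = Sxy/Sxx = -73.58/35.2 = -2.090341

-2.090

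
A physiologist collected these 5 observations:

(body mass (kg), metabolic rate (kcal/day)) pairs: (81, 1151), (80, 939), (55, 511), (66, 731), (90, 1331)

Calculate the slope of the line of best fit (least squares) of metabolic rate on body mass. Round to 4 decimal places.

22.9545

n = 5, Σx = 372, Σy = 4663, Σxy = 364492, Σx² = 28442
Sxx = Σx² − (Σx)²/n = 28442 − 27676.8 = 765.2
Sxy = Σxy − (Σx)(Σy)/n = 364492 − 346927.2 = 17564.8
b = Sxy/Sxx = 17564.8/765.2 = 22.954522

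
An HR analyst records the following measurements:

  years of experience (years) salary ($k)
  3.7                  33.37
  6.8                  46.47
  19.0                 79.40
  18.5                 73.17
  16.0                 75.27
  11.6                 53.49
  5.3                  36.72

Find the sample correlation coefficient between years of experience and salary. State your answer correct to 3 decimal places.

n = 7, Σx = 80.9, Σy = 397.89, Σxy = 5321.13, Σx² = 1181.83, Σy² = 24806.3381
Sxx = Σx² − (Σx)²/n = 1181.83 − 934.972857 = 246.857143
Sxy = Σxy − (Σx)(Σy)/n = 5321.13 − 4598.471571 = 722.658429
Syy = Σy² − (Σy)²/n = 24806.3381 − 22616.636014 = 2189.702086
r = Sxy/√(Sxx·Syy) = 722.658429/√(540543.600588) = 722.658429/735.216703 = 0.982919

0.983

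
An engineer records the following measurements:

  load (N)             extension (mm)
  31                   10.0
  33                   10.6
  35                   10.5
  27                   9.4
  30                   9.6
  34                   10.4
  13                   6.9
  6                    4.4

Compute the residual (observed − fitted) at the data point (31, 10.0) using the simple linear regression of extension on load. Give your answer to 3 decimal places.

0.038

n = 8, Σx = 209, Σy = 71.8, Σxy = 2038.8, Σx² = 6265
Sxx = Σx² − (Σx)²/n = 6265 − 5460.125 = 804.875
Sxy = Σxy − (Σx)(Σy)/n = 2038.8 − 1875.775 = 163.025
b = Sxy/Sxx = 163.025/804.875 = 0.202547
a = ȳ − b·x̄ = 8.975 − 0.202547·26.125 = 3.683460
ŷ(31) = 3.683460 + 0.202547·31 = 9.962417
residual = y − ŷ = 10.0 − 9.962417 = 0.037583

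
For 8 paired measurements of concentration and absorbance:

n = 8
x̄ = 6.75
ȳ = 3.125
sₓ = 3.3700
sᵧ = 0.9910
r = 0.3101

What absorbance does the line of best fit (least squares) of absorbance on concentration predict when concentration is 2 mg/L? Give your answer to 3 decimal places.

b = r · sᵧ/sₓ = 0.3101 · 0.991/3.37 = 0.091190
a = ȳ − b·x̄ = 3.125 − 0.091190·6.75 = 2.509470
ŷ(2) = a + b·2 = 2.509470 + 0.091190·2 = 2.691849

2.692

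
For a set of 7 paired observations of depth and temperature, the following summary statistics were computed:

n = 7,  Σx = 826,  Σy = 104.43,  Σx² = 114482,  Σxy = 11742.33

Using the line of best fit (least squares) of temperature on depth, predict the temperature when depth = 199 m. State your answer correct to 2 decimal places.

12.16

Sxx = Σx² − (Σx)²/n = 114482 − 97468 = 17014
Sxy = Σxy − (Σx)(Σy)/n = 11742.33 − 12322.74 = -580.41
b = Sxy/Sxx = -580.41/17014 = -0.034114
a = ȳ − b·x̄ = 14.918571 − (-0.034114)·118 = 18.943985
ŷ(199) = a + b·199 = 18.943985 + (-0.034114)·199 = 12.155364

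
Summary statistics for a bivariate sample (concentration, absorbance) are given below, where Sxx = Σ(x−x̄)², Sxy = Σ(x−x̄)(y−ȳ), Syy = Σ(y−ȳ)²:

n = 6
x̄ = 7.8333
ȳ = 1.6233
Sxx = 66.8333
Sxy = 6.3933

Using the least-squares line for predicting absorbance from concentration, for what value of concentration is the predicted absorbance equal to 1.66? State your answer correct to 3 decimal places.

8.217

b = Sxy/Sxx = 6.3933/66.8333 = 0.095660
a = ȳ − b·x̄ = 1.6233 − 0.095660·7.8333 = 0.873963
Set a + b·x = 1.66: x = (1.66 − 0.873963) / 0.095660 = 8.216949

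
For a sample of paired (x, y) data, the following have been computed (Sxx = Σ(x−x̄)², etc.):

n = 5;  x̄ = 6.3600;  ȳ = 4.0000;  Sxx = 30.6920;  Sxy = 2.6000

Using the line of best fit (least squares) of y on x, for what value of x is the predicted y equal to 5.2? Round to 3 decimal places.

20.526

b = Sxy/Sxx = 2.6/30.692 = 0.084713
a = ȳ − b·x̄ = 4 − 0.084713·6.36 = 3.461228
Set a + b·x = 5.2: x = (5.2 − 3.461228) / 0.084713 = 20.525538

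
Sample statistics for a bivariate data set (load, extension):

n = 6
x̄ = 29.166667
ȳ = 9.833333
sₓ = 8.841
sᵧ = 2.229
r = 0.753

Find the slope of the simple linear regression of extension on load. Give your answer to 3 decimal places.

b = r · sᵧ/sₓ = 0.753 · 2.229/8.841 = 0.189847

0.190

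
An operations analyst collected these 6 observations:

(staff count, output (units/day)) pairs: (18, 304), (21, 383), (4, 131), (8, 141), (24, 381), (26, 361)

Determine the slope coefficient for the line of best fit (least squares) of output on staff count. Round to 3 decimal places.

n = 6, Σx = 101, Σy = 1701, Σxy = 33697, Σx² = 2097
Sxx = Σx² − (Σx)²/n = 2097 − 1700.166667 = 396.833333
Sxy = Σxy − (Σx)(Σy)/n = 33697 − 28633.5 = 5063.5
b = Sxy/Sxx = 5063.5/396.833333 = 12.759765

12.760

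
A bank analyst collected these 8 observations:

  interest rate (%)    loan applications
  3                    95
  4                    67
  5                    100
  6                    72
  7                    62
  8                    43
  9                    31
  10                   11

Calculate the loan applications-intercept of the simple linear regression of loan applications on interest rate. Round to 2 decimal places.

n = 8, Σx = 52, Σy = 481, Σxy = 2652, Σx² = 380
Sxx = Σx² − (Σx)²/n = 380 − 338 = 42
Sxy = Σxy − (Σx)(Σy)/n = 2652 − 3126.5 = -474.5
b = Sxy/Sxx = -474.5/42 = -11.297619
a = ȳ − b·x̄ = 60.125 − (-11.297619)·6.5 = 133.559524

133.56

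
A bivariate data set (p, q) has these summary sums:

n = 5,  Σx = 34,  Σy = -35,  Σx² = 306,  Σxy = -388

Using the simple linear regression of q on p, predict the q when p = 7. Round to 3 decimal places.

Sxx = Σx² − (Σx)²/n = 306 − 231.2 = 74.8
Sxy = Σxy − (Σx)(Σy)/n = -388 − (-238) = -150
b = Sxy/Sxx = -150/74.8 = -2.005348
a = ȳ − b·x̄ = -7 − (-2.005348)·6.8 = 6.636364
ŷ(7) = a + b·7 = 6.636364 + (-2.005348)·7 = -7.401070

-7.401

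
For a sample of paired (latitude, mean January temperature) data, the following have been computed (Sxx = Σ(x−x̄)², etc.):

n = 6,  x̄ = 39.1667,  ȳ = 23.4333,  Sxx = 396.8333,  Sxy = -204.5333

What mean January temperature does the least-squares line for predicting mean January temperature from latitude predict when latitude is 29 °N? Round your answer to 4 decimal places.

b = Sxy/Sxx = -204.5333/396.8333 = -0.515414
a = ȳ − b·x̄ = 23.4333 − (-0.515414)·39.1667 = 43.620352
ŷ(29) = a + b·29 = 43.620352 + (-0.515414)·29 = 28.673356

28.6734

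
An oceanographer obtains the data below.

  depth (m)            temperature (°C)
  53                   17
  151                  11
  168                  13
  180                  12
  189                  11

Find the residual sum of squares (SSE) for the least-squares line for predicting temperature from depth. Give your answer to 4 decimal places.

4.2214

n = 5, Σx = 741, Σy = 64, Σxy = 8985, Σx² = 121955, Σy² = 844
Sxx = Σx² − (Σx)²/n = 121955 − 109816.2 = 12138.8
Sxy = Σxy − (Σx)(Σy)/n = 8985 − 9484.8 = -499.8
Syy = Σy² − (Σy)²/n = 844 − 819.2 = 24.8
b = Sxy/Sxx = -499.8/12138.8 = -0.041174
SSE = Syy − b·Sxy = 24.8 − (-0.041174)·(-499.8) = 4.221356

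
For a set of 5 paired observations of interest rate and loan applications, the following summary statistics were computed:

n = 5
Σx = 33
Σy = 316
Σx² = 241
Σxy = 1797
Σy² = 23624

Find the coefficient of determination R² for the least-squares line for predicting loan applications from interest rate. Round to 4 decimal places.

Sxx = Σx² − (Σx)²/n = 241 − 217.8 = 23.2
Sxy = Σxy − (Σx)(Σy)/n = 1797 − 2085.6 = -288.6
Syy = Σy² − (Σy)²/n = 23624 − 19971.2 = 3652.8
R² = Sxy²/(Sxx·Syy) = (-288.6)²/(23.2·3652.8) = 0.982831

0.9828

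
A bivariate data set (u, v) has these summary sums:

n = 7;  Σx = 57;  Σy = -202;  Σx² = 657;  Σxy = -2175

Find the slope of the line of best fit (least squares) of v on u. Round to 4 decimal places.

-2.7489

Sxx = Σx² − (Σx)²/n = 657 − 464.142857 = 192.857143
Sxy = Σxy − (Σx)(Σy)/n = -2175 − (-1644.857143) = -530.142857
b = Sxy/Sxx = -530.142857/192.857143 = -2.748889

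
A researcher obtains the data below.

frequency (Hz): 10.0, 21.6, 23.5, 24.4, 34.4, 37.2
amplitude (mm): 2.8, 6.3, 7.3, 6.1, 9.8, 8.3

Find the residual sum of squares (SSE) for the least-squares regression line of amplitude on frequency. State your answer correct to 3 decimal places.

n = 6, Σx = 151.1, Σy = 40.6, Σxy = 1130.35, Σx² = 4281.37, Σy² = 302.96
Sxx = Σx² − (Σx)²/n = 4281.37 − 3805.201667 = 476.168333
Sxy = Σxy − (Σx)(Σy)/n = 1130.35 − 1022.443333 = 107.906667
Syy = Σy² − (Σy)²/n = 302.96 − 274.726667 = 28.233333
b = Sxy/Sxx = 107.906667/476.168333 = 0.226615
SSE = Syy − b·Sxy = 28.233333 − 0.226615·107.906667 = 3.780114

3.780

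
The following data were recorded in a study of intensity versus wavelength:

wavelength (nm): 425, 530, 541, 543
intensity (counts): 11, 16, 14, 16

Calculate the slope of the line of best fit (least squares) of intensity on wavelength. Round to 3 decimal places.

0.037

n = 4, Σx = 2039, Σy = 57, Σxy = 29417, Σx² = 1049055
Sxx = Σx² − (Σx)²/n = 1049055 − 1039380.25 = 9674.75
Sxy = Σxy − (Σx)(Σy)/n = 29417 − 29055.75 = 361.25
b = Sxy/Sxx = 361.25/9674.75 = 0.037339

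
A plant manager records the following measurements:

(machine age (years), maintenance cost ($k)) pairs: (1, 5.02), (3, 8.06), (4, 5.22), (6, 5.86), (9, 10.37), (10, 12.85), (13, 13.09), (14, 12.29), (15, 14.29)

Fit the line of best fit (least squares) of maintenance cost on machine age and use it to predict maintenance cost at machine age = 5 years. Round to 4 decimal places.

7.4569

n = 9, Σx = 75, Σy = 87.05, Σxy = 863.65, Σx² = 833
Sxx = Σx² − (Σx)²/n = 833 − 625 = 208
Sxy = Σxy − (Σx)(Σy)/n = 863.65 − 725.416667 = 138.233333
b = Sxy/Sxx = 138.233333/208 = 0.664583
a = ȳ − b·x̄ = 9.672222 − 0.664583·8.333333 = 4.134028
ŷ(5) = a + b·5 = 4.134028 + 0.664583·5 = 7.456944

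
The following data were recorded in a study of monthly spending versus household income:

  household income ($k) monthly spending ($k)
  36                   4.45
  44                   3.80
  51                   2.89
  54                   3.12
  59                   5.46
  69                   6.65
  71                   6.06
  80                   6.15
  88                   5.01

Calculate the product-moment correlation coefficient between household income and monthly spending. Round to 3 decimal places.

n = 9, Σx = 552, Σy = 43.59, Σxy = 2787.4, Σx² = 36176, Σy² = 226.0093
Sxx = Σx² − (Σx)²/n = 36176 − 33856 = 2320
Sxy = Σxy − (Σx)(Σy)/n = 2787.4 − 2673.52 = 113.88
Syy = Σy² − (Σy)²/n = 226.0093 − 211.1209 = 14.8884
r = Sxy/√(Sxx·Syy) = 113.88/√(34541.088) = 113.88/185.852328 = 0.612745

0.613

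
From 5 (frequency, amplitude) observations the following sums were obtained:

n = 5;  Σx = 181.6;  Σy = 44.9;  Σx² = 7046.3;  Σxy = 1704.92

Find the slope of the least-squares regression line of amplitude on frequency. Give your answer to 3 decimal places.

0.165

Sxx = Σx² − (Σx)²/n = 7046.3 − 6595.712 = 450.588
Sxy = Σxy − (Σx)(Σy)/n = 1704.92 − 1630.768 = 74.152
b = Sxy/Sxx = 74.152/450.588 = 0.164567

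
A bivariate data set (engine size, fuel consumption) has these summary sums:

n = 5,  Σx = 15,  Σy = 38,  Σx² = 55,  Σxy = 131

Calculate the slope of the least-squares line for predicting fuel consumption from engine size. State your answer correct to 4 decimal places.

1.7000

Sxx = Σx² − (Σx)²/n = 55 − 45 = 10
Sxy = Σxy − (Σx)(Σy)/n = 131 − 114 = 17
b = Sxy/Sxx = 17/10 = 1.7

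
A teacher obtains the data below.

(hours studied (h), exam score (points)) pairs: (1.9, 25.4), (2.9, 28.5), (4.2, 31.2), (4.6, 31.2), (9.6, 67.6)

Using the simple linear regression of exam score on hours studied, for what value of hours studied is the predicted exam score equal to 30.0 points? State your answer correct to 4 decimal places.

n = 5, Σx = 23.2, Σy = 183.9, Σxy = 1054.43, Σx² = 142.98
Sxx = Σx² − (Σx)²/n = 142.98 − 107.648 = 35.332
Sxy = Σxy − (Σx)(Σy)/n = 1054.43 − 853.296 = 201.134
b = Sxy/Sxx = 201.134/35.332 = 5.692687
a = ȳ − b·x̄ = 36.78 − 5.692687·4.64 = 10.365935
Set a + b·x = 30.0: x = (30.0 − 10.365935) / 5.692687 = 3.448998

3.4490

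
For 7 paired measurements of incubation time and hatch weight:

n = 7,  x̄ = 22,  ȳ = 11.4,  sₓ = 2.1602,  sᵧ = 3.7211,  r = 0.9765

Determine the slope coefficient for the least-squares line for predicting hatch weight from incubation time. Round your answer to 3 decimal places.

b = r · sᵧ/sₓ = 0.9765 · 3.7211/2.1602 = 1.682092

1.682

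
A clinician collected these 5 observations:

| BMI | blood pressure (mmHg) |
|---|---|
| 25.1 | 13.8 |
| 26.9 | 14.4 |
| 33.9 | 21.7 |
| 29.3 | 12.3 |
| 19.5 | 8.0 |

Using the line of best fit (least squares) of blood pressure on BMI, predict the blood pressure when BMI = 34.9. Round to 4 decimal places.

n = 5, Σx = 134.7, Σy = 70.2, Σxy = 1985.76, Σx² = 3741.57
Sxx = Σx² − (Σx)²/n = 3741.57 − 3628.818 = 112.752
Sxy = Σxy − (Σx)(Σy)/n = 1985.76 − 1891.188 = 94.572
b = Sxy/Sxx = 94.572/112.752 = 0.838761
a = ȳ − b·x̄ = 14.04 − 0.838761·26.94 = -8.556226
ŷ(34.9) = a + b·34.9 = -8.556226 + 0.838761·34.9 = 20.716539

20.7165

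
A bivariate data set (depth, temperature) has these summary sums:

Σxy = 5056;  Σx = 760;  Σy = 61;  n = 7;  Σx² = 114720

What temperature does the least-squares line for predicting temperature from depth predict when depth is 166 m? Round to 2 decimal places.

5.92

Sxx = Σx² − (Σx)²/n = 114720 − 82514.285714 = 32205.714286
Sxy = Σxy − (Σx)(Σy)/n = 5056 − 6622.857143 = -1566.857143
b = Sxy/Sxx = -1566.857143/32205.714286 = -0.048652
a = ȳ − b·x̄ = 8.714286 − (-0.048652)·108.571429 = 13.996451
ŷ(166) = a + b·166 = 13.996451 + (-0.048652)·166 = 5.920298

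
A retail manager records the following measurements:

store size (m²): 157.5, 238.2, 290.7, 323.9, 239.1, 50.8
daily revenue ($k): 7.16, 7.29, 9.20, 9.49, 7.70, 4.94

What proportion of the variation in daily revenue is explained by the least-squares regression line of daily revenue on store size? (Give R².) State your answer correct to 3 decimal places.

0.930

n = 6, Σx = 1300.2, Σy = 45.78, Σxy = 10704.451, Σx² = 330712.64, Σy² = 362.8034
Sxx = Σx² − (Σx)²/n = 330712.64 − 281753.34 = 48959.3
Sxy = Σxy − (Σx)(Σy)/n = 10704.451 − 9920.526 = 783.925
Syy = Σy² − (Σy)²/n = 362.8034 − 349.3014 = 13.502
R² = Sxy²/(Sxx·Syy) = (783.925)²/(48959.3·13.502) = 0.929642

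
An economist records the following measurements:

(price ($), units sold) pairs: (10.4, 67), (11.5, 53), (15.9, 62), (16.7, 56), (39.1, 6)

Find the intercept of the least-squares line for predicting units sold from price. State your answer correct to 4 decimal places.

n = 5, Σx = 93.6, Σy = 244, Σxy = 3461.9, Σx² = 2300.92
Sxx = Σx² − (Σx)²/n = 2300.92 − 1752.192 = 548.728
Sxy = Σxy − (Σx)(Σy)/n = 3461.9 − 4567.68 = -1105.78
b = Sxy/Sxx = -1105.78/548.728 = -2.015170
a = ȳ − b·x̄ = 48.8 − (-2.015170)·18.72 = 86.523975

86.5240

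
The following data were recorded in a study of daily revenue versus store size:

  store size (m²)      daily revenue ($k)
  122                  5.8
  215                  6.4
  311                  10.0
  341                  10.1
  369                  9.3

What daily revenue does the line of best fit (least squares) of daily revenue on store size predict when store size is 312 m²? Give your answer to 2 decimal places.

9.07

n = 5, Σx = 1358, Σy = 41.6, Σxy = 12069.4, Σx² = 410272
Sxx = Σx² − (Σx)²/n = 410272 − 368832.8 = 41439.2
Sxy = Σxy − (Σx)(Σy)/n = 12069.4 − 11298.56 = 770.84
b = Sxy/Sxx = 770.84/41439.2 = 0.018602
a = ȳ − b·x̄ = 8.32 − 0.018602·271.6 = 3.267775
ŷ(312) = a + b·312 = 3.267775 + 0.018602·312 = 9.071509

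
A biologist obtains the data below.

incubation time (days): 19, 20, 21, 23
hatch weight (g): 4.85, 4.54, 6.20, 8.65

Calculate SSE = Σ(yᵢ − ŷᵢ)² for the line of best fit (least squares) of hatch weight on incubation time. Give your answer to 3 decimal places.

0.997

n = 4, Σx = 83, Σy = 24.24, Σxy = 512.1, Σx² = 1731, Σy² = 157.3966
Sxx = Σx² − (Σx)²/n = 1731 − 1722.25 = 8.75
Sxy = Σxy − (Σx)(Σy)/n = 512.1 − 502.98 = 9.12
Syy = Σy² − (Σy)²/n = 157.3966 − 146.8944 = 10.5022
b = Sxy/Sxx = 9.12/8.75 = 1.042286
SSE = Syy − b·Sxy = 10.5022 − 1.042286·9.12 = 0.996554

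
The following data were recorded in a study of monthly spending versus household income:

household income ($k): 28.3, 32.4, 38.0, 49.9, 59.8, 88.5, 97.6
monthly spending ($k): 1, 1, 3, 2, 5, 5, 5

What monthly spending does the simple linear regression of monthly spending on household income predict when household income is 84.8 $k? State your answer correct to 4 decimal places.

4.8177

n = 7, Σx = 394.5, Σy = 22, Σxy = 1504, Σx² = 26718.71
Sxx = Σx² − (Σx)²/n = 26718.71 − 22232.892857 = 4485.817143
Sxy = Σxy − (Σx)(Σy)/n = 1504 − 1239.857143 = 264.142857
b = Sxy/Sxx = 264.142857/4485.817143 = 0.058884
a = ȳ − b·x̄ = 3.142857 − 0.058884·56.357143 = -0.175677
ŷ(84.8) = a + b·84.8 = -0.175677 + 0.058884·84.8 = 4.817686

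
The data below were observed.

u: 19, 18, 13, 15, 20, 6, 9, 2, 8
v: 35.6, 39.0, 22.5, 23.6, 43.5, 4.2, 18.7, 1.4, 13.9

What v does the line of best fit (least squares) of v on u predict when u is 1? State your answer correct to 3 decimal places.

n = 9, Σx = 110, Σy = 202.4, Σxy = 3202.4, Σx² = 1664
Sxx = Σx² − (Σx)²/n = 1664 − 1344.444444 = 319.555556
Sxy = Σxy − (Σx)(Σy)/n = 3202.4 − 2473.777778 = 728.622222
b = Sxy/Sxx = 728.622222/319.555556 = 2.280111
a = ȳ − b·x̄ = 22.488889 − 2.280111·12.222222 = -5.379138
ŷ(1) = a + b·1 = -5.379138 + 2.280111·1 = -3.099026

-3.099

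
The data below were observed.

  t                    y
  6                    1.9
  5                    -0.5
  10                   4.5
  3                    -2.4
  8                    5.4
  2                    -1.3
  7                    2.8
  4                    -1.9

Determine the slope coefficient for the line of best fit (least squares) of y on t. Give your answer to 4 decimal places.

1.0323

n = 8, Σx = 45, Σy = 8.5, Σxy = 99.3, Σx² = 303
Sxx = Σx² − (Σx)²/n = 303 − 253.125 = 49.875
Sxy = Σxy − (Σx)(Σy)/n = 99.3 − 47.8125 = 51.4875
b = Sxy/Sxx = 51.4875/49.875 = 1.032331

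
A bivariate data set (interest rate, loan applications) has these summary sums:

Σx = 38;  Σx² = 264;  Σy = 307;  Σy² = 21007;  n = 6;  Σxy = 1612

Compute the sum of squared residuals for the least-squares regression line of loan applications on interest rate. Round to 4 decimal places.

565.4571

Sxx = Σx² − (Σx)²/n = 264 − 240.666667 = 23.333333
Sxy = Σxy − (Σx)(Σy)/n = 1612 − 1944.333333 = -332.333333
Syy = Σy² − (Σy)²/n = 21007 − 15708.166667 = 5298.833333
b = Sxy/Sxx = -332.333333/23.333333 = -14.242857
SSE = Syy − b·Sxy = 5298.833333 − (-14.242857)·(-332.333333) = 565.457143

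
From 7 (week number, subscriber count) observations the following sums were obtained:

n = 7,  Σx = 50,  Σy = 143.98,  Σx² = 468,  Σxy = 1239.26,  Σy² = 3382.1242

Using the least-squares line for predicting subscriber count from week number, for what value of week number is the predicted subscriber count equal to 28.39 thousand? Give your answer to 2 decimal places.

11.26

Sxx = Σx² − (Σx)²/n = 468 − 357.142857 = 110.857143
Sxy = Σxy − (Σx)(Σy)/n = 1239.26 − 1028.428571 = 210.831429
b = Sxy/Sxx = 210.831429/110.857143 = 1.901830
a = ȳ − b·x̄ = 20.568571 − 1.901830·7.142857 = 6.984072
Set a + b·x = 28.39: x = (28.39 − 6.984072) / 1.901830 = 11.255438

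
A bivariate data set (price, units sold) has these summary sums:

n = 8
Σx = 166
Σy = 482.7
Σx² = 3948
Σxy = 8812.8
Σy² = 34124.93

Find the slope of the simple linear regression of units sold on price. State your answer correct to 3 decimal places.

Sxx = Σx² − (Σx)²/n = 3948 − 3444.5 = 503.5
Sxy = Σxy − (Σx)(Σy)/n = 8812.8 − 10016.025 = -1203.225
b = Sxy/Sxx = -1203.225/503.5 = -2.389722

-2.390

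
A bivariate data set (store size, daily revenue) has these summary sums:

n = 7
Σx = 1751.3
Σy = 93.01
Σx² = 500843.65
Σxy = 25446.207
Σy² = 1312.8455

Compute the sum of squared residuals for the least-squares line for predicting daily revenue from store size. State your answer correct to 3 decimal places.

Sxx = Σx² − (Σx)²/n = 500843.65 − 438150.241429 = 62693.408571
Sxy = Σxy − (Σx)(Σy)/n = 25446.207 − 23269.773286 = 2176.433714
Syy = Σy² − (Σy)²/n = 1312.8455 − 1235.837157 = 77.008343
b = Sxy/Sxx = 2176.433714/62693.408571 = 0.034716
SSE = Syy − b·Sxy = 77.008343 − 0.034716·2176.433714 = 1.452334

1.452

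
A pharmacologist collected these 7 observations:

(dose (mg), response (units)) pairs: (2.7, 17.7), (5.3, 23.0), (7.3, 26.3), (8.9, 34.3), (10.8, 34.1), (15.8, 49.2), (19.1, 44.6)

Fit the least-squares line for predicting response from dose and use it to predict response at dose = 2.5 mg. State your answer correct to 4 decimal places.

18.7478

n = 7, Σx = 69.9, Σy = 229.2, Σxy = 2664.45, Σx² = 898.97
Sxx = Σx² − (Σx)²/n = 898.97 − 698.001429 = 200.968571
Sxy = Σxy − (Σx)(Σy)/n = 2664.45 − 2288.725714 = 375.724286
b = Sxy/Sxx = 375.724286/200.968571 = 1.869567
a = ȳ − b·x̄ = 32.742857 − 1.869567·9.985714 = 14.073891
ŷ(2.5) = a + b·2.5 = 14.073891 + 1.869567·2.5 = 18.747810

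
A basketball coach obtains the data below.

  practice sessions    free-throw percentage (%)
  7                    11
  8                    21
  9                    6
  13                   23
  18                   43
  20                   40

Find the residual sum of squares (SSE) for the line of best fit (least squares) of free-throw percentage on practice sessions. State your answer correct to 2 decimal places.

194.35

n = 6, Σx = 75, Σy = 144, Σxy = 2172, Σx² = 1087, Σy² = 4576
Sxx = Σx² − (Σx)²/n = 1087 − 937.5 = 149.5
Sxy = Σxy − (Σx)(Σy)/n = 2172 − 1800 = 372
Syy = Σy² − (Σy)²/n = 4576 − 3456 = 1120
b = Sxy/Sxx = 372/149.5 = 2.488294
SSE = Syy − b·Sxy = 1120 − 2.488294·372 = 194.354515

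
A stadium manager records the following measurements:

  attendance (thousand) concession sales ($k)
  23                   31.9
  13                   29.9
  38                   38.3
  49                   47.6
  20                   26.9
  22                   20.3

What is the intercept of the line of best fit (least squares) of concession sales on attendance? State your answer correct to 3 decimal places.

15.942

n = 6, Σx = 165, Σy = 194.9, Σxy = 5894.8, Σx² = 5427
Sxx = Σx² − (Σx)²/n = 5427 − 4537.5 = 889.5
Sxy = Σxy − (Σx)(Σy)/n = 5894.8 − 5359.75 = 535.05
b = Sxy/Sxx = 535.05/889.5 = 0.601518
a = ȳ − b·x̄ = 32.483333 − 0.601518·27.5 = 15.941596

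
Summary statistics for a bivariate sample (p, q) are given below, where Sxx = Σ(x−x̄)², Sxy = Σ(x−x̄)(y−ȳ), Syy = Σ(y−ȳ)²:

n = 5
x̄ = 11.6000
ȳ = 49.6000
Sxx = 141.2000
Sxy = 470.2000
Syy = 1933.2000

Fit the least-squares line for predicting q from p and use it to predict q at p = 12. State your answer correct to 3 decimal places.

50.932

b = Sxy/Sxx = 470.2/141.2 = 3.330028
a = ȳ − b·x̄ = 49.6 − 3.330028·11.6 = 10.971671
ŷ(12) = a + b·12 = 10.971671 + 3.330028·12 = 50.932011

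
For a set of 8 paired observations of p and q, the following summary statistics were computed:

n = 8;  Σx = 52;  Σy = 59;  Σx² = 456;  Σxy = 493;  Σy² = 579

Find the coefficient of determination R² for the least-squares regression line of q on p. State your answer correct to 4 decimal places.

0.7063

Sxx = Σx² − (Σx)²/n = 456 − 338 = 118
Sxy = Σxy − (Σx)(Σy)/n = 493 − 383.5 = 109.5
Syy = Σy² − (Σy)²/n = 579 − 435.125 = 143.875
R² = Sxy²/(Sxx·Syy) = (109.5)²/(118·143.875) = 0.706254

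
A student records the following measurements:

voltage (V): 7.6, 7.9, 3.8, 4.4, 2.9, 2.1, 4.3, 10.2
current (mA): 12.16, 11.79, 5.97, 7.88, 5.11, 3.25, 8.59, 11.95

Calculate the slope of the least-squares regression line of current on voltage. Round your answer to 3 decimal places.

n = 8, Σx = 43.2, Σy = 66.7, Σxy = 423.386, Σx² = 289.32
Sxx = Σx² − (Σx)²/n = 289.32 − 233.28 = 56.04
Sxy = Σxy − (Σx)(Σy)/n = 423.386 − 360.18 = 63.206
b = Sxy/Sxx = 63.206/56.04 = 1.127873

1.128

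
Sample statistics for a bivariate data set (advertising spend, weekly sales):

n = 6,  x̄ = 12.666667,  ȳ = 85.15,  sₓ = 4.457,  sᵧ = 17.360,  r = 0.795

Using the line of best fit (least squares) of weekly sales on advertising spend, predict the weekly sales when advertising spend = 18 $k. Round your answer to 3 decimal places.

101.665

b = r · sᵧ/sₓ = 0.795 · 17.36/4.457 = 3.096522
a = ȳ − b·x̄ = 85.15 − 3.096522·12.666667 = 45.927383
ŷ(18) = a + b·18 = 45.927383 + 3.096522·18 = 101.664785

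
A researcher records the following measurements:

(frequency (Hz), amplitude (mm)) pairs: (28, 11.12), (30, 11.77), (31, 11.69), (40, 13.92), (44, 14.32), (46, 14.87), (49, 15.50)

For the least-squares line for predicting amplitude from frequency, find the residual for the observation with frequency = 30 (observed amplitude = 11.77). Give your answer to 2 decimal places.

n = 7, Σx = 268, Σy = 93.19, Σxy = 3657.25, Σx² = 10698
Sxx = Σx² − (Σx)²/n = 10698 − 10260.571429 = 437.428571
Sxy = Σxy − (Σx)(Σy)/n = 3657.25 − 3567.845714 = 89.404286
b = Sxy/Sxx = 89.404286/437.428571 = 0.204386
a = ȳ − b·x̄ = 13.312857 − 0.204386·38.285714 = 5.487792
ŷ(30) = 5.487792 + 0.204386·30 = 11.619373
residual = y − ŷ = 11.77 − 11.619373 = 0.150627

0.15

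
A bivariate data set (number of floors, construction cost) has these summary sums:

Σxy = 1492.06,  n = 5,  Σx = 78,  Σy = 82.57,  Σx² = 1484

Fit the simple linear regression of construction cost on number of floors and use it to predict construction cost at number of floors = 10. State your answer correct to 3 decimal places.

Sxx = Σx² − (Σx)²/n = 1484 − 1216.8 = 267.2
Sxy = Σxy − (Σx)(Σy)/n = 1492.06 − 1288.092 = 203.968
b = Sxy/Sxx = 203.968/267.2 = 0.763353
a = ȳ − b·x̄ = 16.514 − 0.763353·15.6 = 4.605689
ŷ(10) = a + b·10 = 4.605689 + 0.763353·10 = 12.239222

12.239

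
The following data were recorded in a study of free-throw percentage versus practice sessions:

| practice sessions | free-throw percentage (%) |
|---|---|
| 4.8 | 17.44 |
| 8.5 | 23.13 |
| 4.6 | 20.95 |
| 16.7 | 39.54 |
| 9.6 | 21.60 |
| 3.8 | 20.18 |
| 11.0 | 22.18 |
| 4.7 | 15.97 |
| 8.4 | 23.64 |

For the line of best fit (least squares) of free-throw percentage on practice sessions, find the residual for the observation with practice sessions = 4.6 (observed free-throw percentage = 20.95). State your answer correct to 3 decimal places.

n = 9, Σx = 72.1, Σy = 204.63, Σxy = 1838.664, Σx² = 715.59
Sxx = Σx² − (Σx)²/n = 715.59 − 577.601111 = 137.988889
Sxy = Σxy − (Σx)(Σy)/n = 1838.664 − 1639.313667 = 199.350333
b = Sxy/Sxx = 199.350333/137.988889 = 1.444684
a = ȳ − b·x̄ = 22.736667 − 1.444684·8.011111 = 11.163143
ŷ(4.6) = 11.163143 + 1.444684·4.6 = 17.808689
residual = y − ŷ = 20.95 − 17.808689 = 3.141311

3.141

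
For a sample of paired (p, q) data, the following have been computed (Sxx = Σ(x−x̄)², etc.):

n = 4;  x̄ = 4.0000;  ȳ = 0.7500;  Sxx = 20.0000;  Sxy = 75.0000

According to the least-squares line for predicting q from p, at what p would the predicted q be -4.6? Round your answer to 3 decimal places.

b = Sxy/Sxx = 75/20 = 3.75
a = ȳ − b·x̄ = 0.75 − 3.75·4 = -14.25
Set a + b·x = -4.6: x = (-4.6 − (-14.25)) / 3.75 = 2.573333

2.573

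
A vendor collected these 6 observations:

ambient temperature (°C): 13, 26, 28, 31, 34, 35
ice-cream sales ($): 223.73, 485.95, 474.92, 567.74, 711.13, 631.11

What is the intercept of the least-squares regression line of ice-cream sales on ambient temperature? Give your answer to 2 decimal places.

n = 6, Σx = 167, Σy = 3094.58, Σxy = 92708.16, Σx² = 4971
Sxx = Σx² − (Σx)²/n = 4971 − 4648.166667 = 322.833333
Sxy = Σxy − (Σx)(Σy)/n = 92708.16 − 86132.476667 = 6575.683333
b = Sxy/Sxx = 6575.683333/322.833333 = 20.368663
a = ȳ − b·x̄ = 515.763333 − 20.368663·27.833333 = -51.164450

-51.16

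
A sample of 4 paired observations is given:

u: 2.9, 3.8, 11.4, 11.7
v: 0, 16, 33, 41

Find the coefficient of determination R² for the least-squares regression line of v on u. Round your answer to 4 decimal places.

n = 4, Σx = 29.8, Σy = 90, Σxy = 916.7, Σx² = 289.7, Σy² = 3026
Sxx = Σx² − (Σx)²/n = 289.7 − 222.01 = 67.69
Sxy = Σxy − (Σx)(Σy)/n = 916.7 − 670.5 = 246.2
Syy = Σy² − (Σy)²/n = 3026 − 2025 = 1001
R² = Sxy²/(Sxx·Syy) = (246.2)²/(67.69·1001) = 0.894577

0.8946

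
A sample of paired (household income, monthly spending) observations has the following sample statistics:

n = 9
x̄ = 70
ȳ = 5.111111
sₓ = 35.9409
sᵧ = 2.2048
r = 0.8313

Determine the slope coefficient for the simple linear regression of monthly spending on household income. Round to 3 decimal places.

0.051

b = r · sᵧ/sₓ = 0.8313 · 2.2048/35.9409 = 0.050996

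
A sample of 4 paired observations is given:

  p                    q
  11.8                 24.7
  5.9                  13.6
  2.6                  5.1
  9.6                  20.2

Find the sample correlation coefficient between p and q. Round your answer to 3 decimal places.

0.997

n = 4, Σx = 29.9, Σy = 63.6, Σxy = 578.88, Σx² = 272.97, Σy² = 1229.1
Sxx = Σx² − (Σx)²/n = 272.97 − 223.5025 = 49.4675
Sxy = Σxy − (Σx)(Σy)/n = 578.88 − 475.41 = 103.47
Syy = Σy² − (Σy)²/n = 1229.1 − 1011.24 = 217.86
r = Sxy/√(Sxx·Syy) = 103.47/√(10776.98955) = 103.47/103.812280 = 0.996703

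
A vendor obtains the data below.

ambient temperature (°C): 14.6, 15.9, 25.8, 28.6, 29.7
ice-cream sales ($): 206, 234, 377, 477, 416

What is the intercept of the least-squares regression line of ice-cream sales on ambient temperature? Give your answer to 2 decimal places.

-22.32

n = 5, Σx = 114.6, Σy = 1710, Σxy = 42452.2, Σx² = 2831.66
Sxx = Σx² − (Σx)²/n = 2831.66 − 2626.632 = 205.028
Sxy = Σxy − (Σx)(Σy)/n = 42452.2 − 39193.2 = 3259
b = Sxy/Sxx = 3259/205.028 = 15.895390
a = ȳ − b·x̄ = 342 − 15.895390·22.92 = -22.322336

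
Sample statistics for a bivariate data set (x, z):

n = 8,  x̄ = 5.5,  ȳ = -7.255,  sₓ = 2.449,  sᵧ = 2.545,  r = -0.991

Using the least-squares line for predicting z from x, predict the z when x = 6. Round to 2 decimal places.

-7.77

b = r · sᵧ/sₓ = -0.991 · 2.545/2.449 = -1.029847
a = ȳ − b·x̄ = -7.255 − (-1.029847)·5.5 = -1.590842
ŷ(6) = a + b·6 = -1.590842 + (-1.029847)·6 = -7.769923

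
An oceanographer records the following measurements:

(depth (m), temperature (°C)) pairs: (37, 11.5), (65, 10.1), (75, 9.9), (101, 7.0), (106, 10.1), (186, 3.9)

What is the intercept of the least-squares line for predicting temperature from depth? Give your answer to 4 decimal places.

13.5355

n = 6, Σx = 570, Σy = 52.5, Σxy = 4327.5, Σx² = 67252
Sxx = Σx² − (Σx)²/n = 67252 − 54150 = 13102
Sxy = Σxy − (Σx)(Σy)/n = 4327.5 − 4987.5 = -660
b = Sxy/Sxx = -660/13102 = -0.050374
a = ȳ − b·x̄ = 8.75 − (-0.050374)·95 = 13.535529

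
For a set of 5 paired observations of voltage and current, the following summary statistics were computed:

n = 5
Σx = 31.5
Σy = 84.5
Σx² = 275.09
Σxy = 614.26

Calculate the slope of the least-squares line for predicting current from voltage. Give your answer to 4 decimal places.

1.0688

Sxx = Σx² − (Σx)²/n = 275.09 − 198.45 = 76.64
Sxy = Σxy − (Σx)(Σy)/n = 614.26 − 532.35 = 81.91
b = Sxy/Sxx = 81.91/76.64 = 1.068763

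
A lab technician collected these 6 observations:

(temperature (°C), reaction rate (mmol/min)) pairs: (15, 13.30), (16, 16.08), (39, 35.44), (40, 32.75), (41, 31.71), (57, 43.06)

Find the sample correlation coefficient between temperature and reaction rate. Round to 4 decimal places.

n = 6, Σx = 208, Σy = 172.34, Σxy = 6903.47, Σx² = 8532, Σy² = 5623.7002
Sxx = Σx² − (Σx)²/n = 8532 − 7210.666667 = 1321.333333
Sxy = Σxy − (Σx)(Σy)/n = 6903.47 − 5974.453333 = 929.016667
Syy = Σy² − (Σy)²/n = 5623.7002 − 4950.179267 = 673.520933
r = Sxy/√(Sxx·Syy) = 929.016667/√(889945.659911) = 929.016667/943.369313 = 0.984786

0.9848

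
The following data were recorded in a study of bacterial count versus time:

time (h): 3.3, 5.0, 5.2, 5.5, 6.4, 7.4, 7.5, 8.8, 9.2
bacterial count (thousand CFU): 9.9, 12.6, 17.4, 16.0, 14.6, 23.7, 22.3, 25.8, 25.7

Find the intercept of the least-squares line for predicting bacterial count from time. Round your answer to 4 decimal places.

-0.0453

n = 9, Σx = 58.3, Σy = 168, Σxy = 1173.7, Σx² = 407.23
Sxx = Σx² − (Σx)²/n = 407.23 − 377.654444 = 29.575556
Sxy = Σxy − (Σx)(Σy)/n = 1173.7 − 1088.266667 = 85.433333
b = Sxy/Sxx = 85.433333/29.575556 = 2.888647
a = ȳ − b·x̄ = 18.666667 − 2.888647·6.477778 = -0.045345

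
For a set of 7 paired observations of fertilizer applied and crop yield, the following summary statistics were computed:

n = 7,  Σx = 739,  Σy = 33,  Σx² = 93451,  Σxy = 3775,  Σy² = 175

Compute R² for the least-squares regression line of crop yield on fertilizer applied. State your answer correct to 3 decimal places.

Sxx = Σx² − (Σx)²/n = 93451 − 78017.285714 = 15433.714286
Sxy = Σxy − (Σx)(Σy)/n = 3775 − 3483.857143 = 291.142857
Syy = Σy² − (Σy)²/n = 175 − 155.571429 = 19.428571
R² = Sxy²/(Sxx·Syy) = (291.142857)²/(15433.714286·19.428571) = 0.282684

0.283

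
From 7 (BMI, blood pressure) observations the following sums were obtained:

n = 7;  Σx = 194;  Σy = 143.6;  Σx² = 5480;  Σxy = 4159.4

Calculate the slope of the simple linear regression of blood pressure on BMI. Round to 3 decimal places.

Sxx = Σx² − (Σx)²/n = 5480 − 5376.571429 = 103.428571
Sxy = Σxy − (Σx)(Σy)/n = 4159.4 − 3979.771429 = 179.628571
b = Sxy/Sxx = 179.628571/103.428571 = 1.736740

1.737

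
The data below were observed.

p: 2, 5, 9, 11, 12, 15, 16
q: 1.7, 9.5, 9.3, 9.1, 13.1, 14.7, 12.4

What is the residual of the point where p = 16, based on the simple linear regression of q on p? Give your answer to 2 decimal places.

-1.91

n = 7, Σx = 70, Σy = 69.8, Σxy = 810.8, Σx² = 856
Sxx = Σx² − (Σx)²/n = 856 − 700 = 156
Sxy = Σxy − (Σx)(Σy)/n = 810.8 − 698 = 112.8
b = Sxy/Sxx = 112.8/156 = 0.723077
a = ȳ − b·x̄ = 9.971429 − 0.723077·10 = 2.740659
ŷ(16) = 2.740659 + 0.723077·16 = 14.309890
residual = y − ŷ = 12.4 − 14.309890 = -1.909890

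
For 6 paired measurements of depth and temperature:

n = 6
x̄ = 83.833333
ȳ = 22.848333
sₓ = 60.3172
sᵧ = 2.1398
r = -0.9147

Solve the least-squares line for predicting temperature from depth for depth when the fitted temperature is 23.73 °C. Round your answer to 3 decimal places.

b = r · sᵧ/sₓ = -0.9147 · 2.1398/60.3172 = -0.032450
a = ȳ − b·x̄ = 22.848333 − (-0.032450)·83.833333 = 25.568700
Set a + b·x = 23.73: x = (23.73 − 25.568700) / (-0.032450) = 56.663067

56.663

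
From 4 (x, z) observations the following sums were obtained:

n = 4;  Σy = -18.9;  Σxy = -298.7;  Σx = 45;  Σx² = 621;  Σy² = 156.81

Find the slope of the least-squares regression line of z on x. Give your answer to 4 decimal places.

-0.7501

Sxx = Σx² − (Σx)²/n = 621 − 506.25 = 114.75
Sxy = Σxy − (Σx)(Σy)/n = -298.7 − (-212.625) = -86.075
b = Sxy/Sxx = -86.075/114.75 = -0.750109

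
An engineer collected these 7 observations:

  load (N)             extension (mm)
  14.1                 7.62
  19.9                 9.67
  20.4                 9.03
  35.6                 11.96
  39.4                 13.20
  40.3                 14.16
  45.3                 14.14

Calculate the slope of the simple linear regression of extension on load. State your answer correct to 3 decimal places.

0.211

n = 7, Σx = 215, Σy = 79.78, Σxy = 2641.133, Σx² = 7506.88
Sxx = Σx² − (Σx)²/n = 7506.88 − 6603.571429 = 903.308571
Sxy = Σxy − (Σx)(Σy)/n = 2641.133 − 2450.385714 = 190.747286
b = Sxy/Sxx = 190.747286/903.308571 = 0.211165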